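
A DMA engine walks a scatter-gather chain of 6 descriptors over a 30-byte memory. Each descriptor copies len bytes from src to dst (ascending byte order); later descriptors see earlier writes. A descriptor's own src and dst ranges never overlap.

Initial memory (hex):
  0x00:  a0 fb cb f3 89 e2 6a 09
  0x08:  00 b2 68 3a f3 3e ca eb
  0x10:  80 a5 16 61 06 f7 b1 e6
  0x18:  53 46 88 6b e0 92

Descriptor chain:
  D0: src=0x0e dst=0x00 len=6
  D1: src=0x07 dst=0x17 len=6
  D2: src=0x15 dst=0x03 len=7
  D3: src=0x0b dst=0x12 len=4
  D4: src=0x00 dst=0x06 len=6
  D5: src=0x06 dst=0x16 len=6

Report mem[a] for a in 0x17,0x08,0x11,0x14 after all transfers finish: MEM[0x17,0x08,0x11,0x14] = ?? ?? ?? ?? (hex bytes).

[0] 0x0e->0x00 len=6 : ca eb 80 a5 16 61
[1] 0x07->0x17 len=6 : 09 00 b2 68 3a f3
[2] 0x15->0x03 len=7 : f7 b1 09 00 b2 68 3a
[3] 0x0b->0x12 len=4 : 3a f3 3e ca
[4] 0x00->0x06 len=6 : ca eb 80 f7 b1 09
[5] 0x06->0x16 len=6 : ca eb 80 f7 b1 09
query mem[0x17]=0xeb, mem[0x08]=0x80, mem[0x11]=0xa5, mem[0x14]=0x3e

MEM[0x17,0x08,0x11,0x14] = eb 80 a5 3e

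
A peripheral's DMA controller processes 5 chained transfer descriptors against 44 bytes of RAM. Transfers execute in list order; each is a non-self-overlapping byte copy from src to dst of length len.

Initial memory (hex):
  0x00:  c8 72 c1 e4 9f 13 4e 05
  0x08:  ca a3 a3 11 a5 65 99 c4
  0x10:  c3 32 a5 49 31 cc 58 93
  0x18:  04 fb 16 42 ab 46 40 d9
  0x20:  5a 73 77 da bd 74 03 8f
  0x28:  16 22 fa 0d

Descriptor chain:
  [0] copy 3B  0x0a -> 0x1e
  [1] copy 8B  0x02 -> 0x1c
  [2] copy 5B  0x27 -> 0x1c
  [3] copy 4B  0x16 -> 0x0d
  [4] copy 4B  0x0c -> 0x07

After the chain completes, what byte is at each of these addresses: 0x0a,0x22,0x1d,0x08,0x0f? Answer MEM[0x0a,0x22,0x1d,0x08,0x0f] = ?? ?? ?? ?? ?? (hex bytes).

MEM[0x0a,0x22,0x1d,0x08,0x0f] = 04 ca 16 58 04

[0] 0x0a->0x1e len=3 : a3 11 a5
[1] 0x02->0x1c len=8 : c1 e4 9f 13 4e 05 ca a3
[2] 0x27->0x1c len=5 : 8f 16 22 fa 0d
[3] 0x16->0x0d len=4 : 58 93 04 fb
[4] 0x0c->0x07 len=4 : a5 58 93 04
query mem[0x0a]=0x04, mem[0x22]=0xca, mem[0x1d]=0x16, mem[0x08]=0x58, mem[0x0f]=0x04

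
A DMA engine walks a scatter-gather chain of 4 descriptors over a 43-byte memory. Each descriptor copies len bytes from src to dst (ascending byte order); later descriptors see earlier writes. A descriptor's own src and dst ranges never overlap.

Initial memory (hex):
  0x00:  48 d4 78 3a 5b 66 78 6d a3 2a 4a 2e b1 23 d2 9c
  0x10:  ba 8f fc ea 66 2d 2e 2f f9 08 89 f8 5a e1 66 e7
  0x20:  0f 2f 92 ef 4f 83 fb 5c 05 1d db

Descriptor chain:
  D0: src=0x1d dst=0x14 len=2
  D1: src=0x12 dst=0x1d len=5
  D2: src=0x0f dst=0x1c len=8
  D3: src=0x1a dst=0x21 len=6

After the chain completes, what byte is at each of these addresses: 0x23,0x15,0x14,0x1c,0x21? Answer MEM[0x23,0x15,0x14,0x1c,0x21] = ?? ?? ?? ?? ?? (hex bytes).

#0 dst[0x14+2] := {0xe1,0x66}
#1 dst[0x1d+5] := {0xfc,0xea,0xe1,0x66,0x2e}
#2 dst[0x1c+8] := {0x9c,0xba,0x8f,0xfc,0xea,0xe1,0x66,0x2e}
#3 dst[0x21+6] := {0x89,0xf8,0x9c,0xba,0x8f,0xfc}
query mem[0x23]=0x9c, mem[0x15]=0x66, mem[0x14]=0xe1, mem[0x1c]=0x9c, mem[0x21]=0x89

MEM[0x23,0x15,0x14,0x1c,0x21] = 9c 66 e1 9c 89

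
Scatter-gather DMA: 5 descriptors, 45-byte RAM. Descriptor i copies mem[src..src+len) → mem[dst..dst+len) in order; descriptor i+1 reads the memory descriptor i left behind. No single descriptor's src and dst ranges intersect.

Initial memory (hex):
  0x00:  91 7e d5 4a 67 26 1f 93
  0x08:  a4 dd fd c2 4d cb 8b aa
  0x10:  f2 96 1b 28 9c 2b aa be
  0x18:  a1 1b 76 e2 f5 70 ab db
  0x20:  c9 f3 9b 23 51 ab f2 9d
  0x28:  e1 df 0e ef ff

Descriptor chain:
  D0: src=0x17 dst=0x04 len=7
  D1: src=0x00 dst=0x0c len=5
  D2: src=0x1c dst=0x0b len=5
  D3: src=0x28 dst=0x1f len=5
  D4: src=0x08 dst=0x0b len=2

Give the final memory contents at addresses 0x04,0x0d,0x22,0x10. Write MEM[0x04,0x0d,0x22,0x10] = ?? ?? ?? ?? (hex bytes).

D0: mem[0x04..0x0a] <- [be a1 1b 76 e2 f5 70]
D1: mem[0x0c..0x10] <- [91 7e d5 4a be]
D2: mem[0x0b..0x0f] <- [f5 70 ab db c9]
D3: mem[0x1f..0x23] <- [e1 df 0e ef ff]
D4: mem[0x0b..0x0c] <- [e2 f5]
query mem[0x04]=0xbe, mem[0x0d]=0xab, mem[0x22]=0xef, mem[0x10]=0xbe

MEM[0x04,0x0d,0x22,0x10] = be ab ef be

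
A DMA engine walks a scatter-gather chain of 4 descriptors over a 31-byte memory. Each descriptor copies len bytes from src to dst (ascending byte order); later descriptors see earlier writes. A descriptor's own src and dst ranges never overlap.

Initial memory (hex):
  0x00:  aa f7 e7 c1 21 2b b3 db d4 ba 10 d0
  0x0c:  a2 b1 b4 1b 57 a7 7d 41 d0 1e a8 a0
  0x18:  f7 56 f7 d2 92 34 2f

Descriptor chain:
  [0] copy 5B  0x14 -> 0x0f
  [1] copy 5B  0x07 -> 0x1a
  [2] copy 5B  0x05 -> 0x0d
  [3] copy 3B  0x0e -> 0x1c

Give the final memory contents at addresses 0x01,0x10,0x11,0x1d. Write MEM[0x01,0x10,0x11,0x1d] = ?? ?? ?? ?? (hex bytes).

MEM[0x01,0x10,0x11,0x1d] = f7 d4 ba db

D0: mem[0x0f..0x13] <- [d0 1e a8 a0 f7]
D1: mem[0x1a..0x1e] <- [db d4 ba 10 d0]
D2: mem[0x0d..0x11] <- [2b b3 db d4 ba]
D3: mem[0x1c..0x1e] <- [b3 db d4]
query mem[0x01]=0xf7, mem[0x10]=0xd4, mem[0x11]=0xba, mem[0x1d]=0xdb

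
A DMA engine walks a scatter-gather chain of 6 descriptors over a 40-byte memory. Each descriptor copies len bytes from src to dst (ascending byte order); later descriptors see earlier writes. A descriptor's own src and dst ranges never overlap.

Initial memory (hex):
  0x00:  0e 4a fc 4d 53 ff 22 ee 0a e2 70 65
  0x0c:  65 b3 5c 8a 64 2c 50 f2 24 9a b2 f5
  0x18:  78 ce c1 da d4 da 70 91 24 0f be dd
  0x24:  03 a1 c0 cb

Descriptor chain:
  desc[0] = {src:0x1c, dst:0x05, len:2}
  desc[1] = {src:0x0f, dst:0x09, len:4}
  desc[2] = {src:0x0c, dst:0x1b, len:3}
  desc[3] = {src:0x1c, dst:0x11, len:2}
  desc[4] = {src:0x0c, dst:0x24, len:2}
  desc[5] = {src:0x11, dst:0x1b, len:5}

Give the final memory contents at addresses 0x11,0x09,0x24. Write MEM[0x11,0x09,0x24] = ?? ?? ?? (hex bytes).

[0] 0x1c->0x05 len=2 : d4 da
[1] 0x0f->0x09 len=4 : 8a 64 2c 50
[2] 0x0c->0x1b len=3 : 50 b3 5c
[3] 0x1c->0x11 len=2 : b3 5c
[4] 0x0c->0x24 len=2 : 50 b3
[5] 0x11->0x1b len=5 : b3 5c f2 24 9a
query mem[0x11]=0xb3, mem[0x09]=0x8a, mem[0x24]=0x50

MEM[0x11,0x09,0x24] = b3 8a 50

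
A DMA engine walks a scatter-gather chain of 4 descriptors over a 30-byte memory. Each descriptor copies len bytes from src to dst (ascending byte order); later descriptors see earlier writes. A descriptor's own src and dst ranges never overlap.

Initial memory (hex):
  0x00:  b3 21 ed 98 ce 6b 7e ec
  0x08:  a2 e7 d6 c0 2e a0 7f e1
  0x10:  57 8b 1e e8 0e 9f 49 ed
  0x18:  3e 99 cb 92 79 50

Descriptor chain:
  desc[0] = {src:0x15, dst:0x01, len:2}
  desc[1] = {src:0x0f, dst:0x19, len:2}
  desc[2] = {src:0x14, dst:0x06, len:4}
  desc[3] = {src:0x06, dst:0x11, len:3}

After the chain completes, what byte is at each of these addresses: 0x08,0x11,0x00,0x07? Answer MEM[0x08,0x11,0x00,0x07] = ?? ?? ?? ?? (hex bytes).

  after D0: wrote 2B at 0x01 = 9f49
  after D1: wrote 2B at 0x19 = e157
  after D2: wrote 4B at 0x06 = 0e9f49ed
  after D3: wrote 3B at 0x11 = 0e9f49
query mem[0x08]=0x49, mem[0x11]=0x0e, mem[0x00]=0xb3, mem[0x07]=0x9f

MEM[0x08,0x11,0x00,0x07] = 49 0e b3 9f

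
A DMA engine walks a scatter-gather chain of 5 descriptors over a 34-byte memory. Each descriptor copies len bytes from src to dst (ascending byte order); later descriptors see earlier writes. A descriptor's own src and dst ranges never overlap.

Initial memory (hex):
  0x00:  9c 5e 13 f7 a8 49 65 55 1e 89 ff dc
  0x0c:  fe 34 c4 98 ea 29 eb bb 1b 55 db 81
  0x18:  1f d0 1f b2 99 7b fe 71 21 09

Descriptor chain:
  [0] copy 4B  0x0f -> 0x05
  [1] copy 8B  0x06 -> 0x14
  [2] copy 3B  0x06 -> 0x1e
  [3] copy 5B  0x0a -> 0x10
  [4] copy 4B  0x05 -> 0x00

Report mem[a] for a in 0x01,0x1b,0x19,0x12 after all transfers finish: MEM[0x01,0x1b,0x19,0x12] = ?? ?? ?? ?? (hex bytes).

MEM[0x01,0x1b,0x19,0x12] = ea 34 dc fe

#0 dst[0x05+4] := {0x98,0xea,0x29,0xeb}
#1 dst[0x14+8] := {0xea,0x29,0xeb,0x89,0xff,0xdc,0xfe,0x34}
#2 dst[0x1e+3] := {0xea,0x29,0xeb}
#3 dst[0x10+5] := {0xff,0xdc,0xfe,0x34,0xc4}
#4 dst[0x00+4] := {0x98,0xea,0x29,0xeb}
query mem[0x01]=0xea, mem[0x1b]=0x34, mem[0x19]=0xdc, mem[0x12]=0xfe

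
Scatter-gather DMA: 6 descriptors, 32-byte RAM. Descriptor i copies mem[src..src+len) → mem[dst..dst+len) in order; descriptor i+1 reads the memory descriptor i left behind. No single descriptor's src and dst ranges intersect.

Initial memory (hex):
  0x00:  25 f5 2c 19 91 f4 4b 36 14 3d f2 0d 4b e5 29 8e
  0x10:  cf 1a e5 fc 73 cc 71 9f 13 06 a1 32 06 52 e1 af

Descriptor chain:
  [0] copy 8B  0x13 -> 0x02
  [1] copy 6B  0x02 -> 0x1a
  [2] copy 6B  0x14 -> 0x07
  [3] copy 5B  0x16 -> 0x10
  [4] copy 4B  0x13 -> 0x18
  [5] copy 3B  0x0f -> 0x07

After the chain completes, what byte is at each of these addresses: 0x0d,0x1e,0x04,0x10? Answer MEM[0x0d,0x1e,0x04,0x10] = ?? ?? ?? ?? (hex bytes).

  after D0: wrote 8B at 0x02 = fc73cc719f1306a1
  after D1: wrote 6B at 0x1a = fc73cc719f13
  after D2: wrote 6B at 0x07 = 73cc719f1306
  after D3: wrote 5B at 0x10 = 719f1306fc
  after D4: wrote 4B at 0x18 = 06fccc71
  after D5: wrote 3B at 0x07 = 8e719f
query mem[0x0d]=0xe5, mem[0x1e]=0x9f, mem[0x04]=0xcc, mem[0x10]=0x71

MEM[0x0d,0x1e,0x04,0x10] = e5 9f cc 71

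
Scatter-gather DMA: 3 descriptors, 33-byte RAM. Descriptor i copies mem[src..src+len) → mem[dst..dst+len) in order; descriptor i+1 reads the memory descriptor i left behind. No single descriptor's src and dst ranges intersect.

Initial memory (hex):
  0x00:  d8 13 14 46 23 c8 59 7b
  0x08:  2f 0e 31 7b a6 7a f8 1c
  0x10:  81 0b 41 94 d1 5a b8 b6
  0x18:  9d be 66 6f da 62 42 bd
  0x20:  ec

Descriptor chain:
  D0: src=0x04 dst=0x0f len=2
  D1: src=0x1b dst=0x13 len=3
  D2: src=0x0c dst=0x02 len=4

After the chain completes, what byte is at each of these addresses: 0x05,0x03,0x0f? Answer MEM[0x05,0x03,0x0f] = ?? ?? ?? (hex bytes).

[0] 0x04->0x0f len=2 : 23 c8
[1] 0x1b->0x13 len=3 : 6f da 62
[2] 0x0c->0x02 len=4 : a6 7a f8 23
query mem[0x05]=0x23, mem[0x03]=0x7a, mem[0x0f]=0x23

MEM[0x05,0x03,0x0f] = 23 7a 23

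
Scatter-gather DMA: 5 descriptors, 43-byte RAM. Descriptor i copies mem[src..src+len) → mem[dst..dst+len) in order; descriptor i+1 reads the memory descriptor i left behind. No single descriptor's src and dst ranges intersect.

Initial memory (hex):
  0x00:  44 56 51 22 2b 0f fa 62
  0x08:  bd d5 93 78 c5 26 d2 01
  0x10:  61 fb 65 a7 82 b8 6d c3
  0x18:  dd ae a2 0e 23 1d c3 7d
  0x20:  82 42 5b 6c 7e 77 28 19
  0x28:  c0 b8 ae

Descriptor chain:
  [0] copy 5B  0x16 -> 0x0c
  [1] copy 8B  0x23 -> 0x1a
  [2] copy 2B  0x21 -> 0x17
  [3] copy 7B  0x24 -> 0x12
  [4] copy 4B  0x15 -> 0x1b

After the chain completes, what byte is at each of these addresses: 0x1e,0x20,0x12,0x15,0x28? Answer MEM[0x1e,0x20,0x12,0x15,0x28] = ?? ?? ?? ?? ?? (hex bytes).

D0: mem[0x0c..0x10] <- [6d c3 dd ae a2]
D1: mem[0x1a..0x21] <- [6c 7e 77 28 19 c0 b8 ae]
D2: mem[0x17..0x18] <- [ae 5b]
D3: mem[0x12..0x18] <- [7e 77 28 19 c0 b8 ae]
D4: mem[0x1b..0x1e] <- [19 c0 b8 ae]
query mem[0x1e]=0xae, mem[0x20]=0xb8, mem[0x12]=0x7e, mem[0x15]=0x19, mem[0x28]=0xc0

MEM[0x1e,0x20,0x12,0x15,0x28] = ae b8 7e 19 c0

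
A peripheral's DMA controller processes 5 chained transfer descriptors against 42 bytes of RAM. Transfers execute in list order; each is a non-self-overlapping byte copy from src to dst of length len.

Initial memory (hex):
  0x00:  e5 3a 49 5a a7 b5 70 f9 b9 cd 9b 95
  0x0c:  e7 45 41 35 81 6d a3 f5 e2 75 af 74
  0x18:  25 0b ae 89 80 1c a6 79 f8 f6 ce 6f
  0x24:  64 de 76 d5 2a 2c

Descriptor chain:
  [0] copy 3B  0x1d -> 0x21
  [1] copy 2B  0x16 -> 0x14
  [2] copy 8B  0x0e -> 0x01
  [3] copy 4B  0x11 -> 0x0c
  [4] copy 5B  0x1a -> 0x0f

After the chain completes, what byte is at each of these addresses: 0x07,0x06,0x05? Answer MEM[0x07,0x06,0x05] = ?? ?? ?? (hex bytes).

D0: mem[0x21..0x23] <- [1c a6 79]
D1: mem[0x14..0x15] <- [af 74]
D2: mem[0x01..0x08] <- [41 35 81 6d a3 f5 af 74]
D3: mem[0x0c..0x0f] <- [6d a3 f5 af]
D4: mem[0x0f..0x13] <- [ae 89 80 1c a6]
query mem[0x07]=0xaf, mem[0x06]=0xf5, mem[0x05]=0xa3

MEM[0x07,0x06,0x05] = af f5 a3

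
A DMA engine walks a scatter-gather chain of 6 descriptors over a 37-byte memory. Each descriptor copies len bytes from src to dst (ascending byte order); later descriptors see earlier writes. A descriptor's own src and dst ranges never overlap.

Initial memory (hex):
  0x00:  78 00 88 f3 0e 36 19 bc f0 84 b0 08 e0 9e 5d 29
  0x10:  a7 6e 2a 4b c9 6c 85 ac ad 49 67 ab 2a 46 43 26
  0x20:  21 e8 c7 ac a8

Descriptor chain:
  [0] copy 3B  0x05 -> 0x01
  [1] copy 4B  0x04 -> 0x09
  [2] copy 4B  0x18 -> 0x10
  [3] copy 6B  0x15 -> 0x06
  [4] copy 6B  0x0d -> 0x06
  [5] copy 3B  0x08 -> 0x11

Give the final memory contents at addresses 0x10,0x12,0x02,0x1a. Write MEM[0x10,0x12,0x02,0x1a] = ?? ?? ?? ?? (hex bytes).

#0 dst[0x01+3] := {0x36,0x19,0xbc}
#1 dst[0x09+4] := {0x0e,0x36,0x19,0xbc}
#2 dst[0x10+4] := {0xad,0x49,0x67,0xab}
#3 dst[0x06+6] := {0x6c,0x85,0xac,0xad,0x49,0x67}
#4 dst[0x06+6] := {0x9e,0x5d,0x29,0xad,0x49,0x67}
#5 dst[0x11+3] := {0x29,0xad,0x49}
query mem[0x10]=0xad, mem[0x12]=0xad, mem[0x02]=0x19, mem[0x1a]=0x67

MEM[0x10,0x12,0x02,0x1a] = ad ad 19 67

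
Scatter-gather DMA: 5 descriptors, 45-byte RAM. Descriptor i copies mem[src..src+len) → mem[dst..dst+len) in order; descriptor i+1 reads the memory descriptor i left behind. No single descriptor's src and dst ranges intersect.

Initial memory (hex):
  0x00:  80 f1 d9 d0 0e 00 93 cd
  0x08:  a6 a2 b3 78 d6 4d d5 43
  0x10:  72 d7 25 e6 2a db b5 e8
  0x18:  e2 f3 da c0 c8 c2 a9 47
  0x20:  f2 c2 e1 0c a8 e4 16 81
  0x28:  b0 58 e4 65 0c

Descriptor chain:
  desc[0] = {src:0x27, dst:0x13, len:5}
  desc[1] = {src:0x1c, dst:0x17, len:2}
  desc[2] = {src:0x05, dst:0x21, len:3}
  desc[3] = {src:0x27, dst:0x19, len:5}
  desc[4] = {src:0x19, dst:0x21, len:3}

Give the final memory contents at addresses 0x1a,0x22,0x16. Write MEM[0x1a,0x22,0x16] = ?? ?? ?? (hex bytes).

MEM[0x1a,0x22,0x16] = b0 b0 e4

[0] 0x27->0x13 len=5 : 81 b0 58 e4 65
[1] 0x1c->0x17 len=2 : c8 c2
[2] 0x05->0x21 len=3 : 00 93 cd
[3] 0x27->0x19 len=5 : 81 b0 58 e4 65
[4] 0x19->0x21 len=3 : 81 b0 58
query mem[0x1a]=0xb0, mem[0x22]=0xb0, mem[0x16]=0xe4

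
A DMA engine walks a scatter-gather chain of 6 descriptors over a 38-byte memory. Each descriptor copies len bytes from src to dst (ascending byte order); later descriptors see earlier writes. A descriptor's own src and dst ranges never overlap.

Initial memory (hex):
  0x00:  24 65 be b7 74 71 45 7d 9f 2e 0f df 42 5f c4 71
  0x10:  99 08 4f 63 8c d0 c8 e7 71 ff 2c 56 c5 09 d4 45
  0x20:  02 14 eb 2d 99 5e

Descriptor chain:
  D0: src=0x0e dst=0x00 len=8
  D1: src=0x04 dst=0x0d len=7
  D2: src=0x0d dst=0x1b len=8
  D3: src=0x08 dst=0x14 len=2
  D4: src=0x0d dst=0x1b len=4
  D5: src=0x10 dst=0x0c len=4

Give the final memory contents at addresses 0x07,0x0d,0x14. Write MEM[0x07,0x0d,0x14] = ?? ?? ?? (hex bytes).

#0 dst[0x00+8] := {0xc4,0x71,0x99,0x08,0x4f,0x63,0x8c,0xd0}
#1 dst[0x0d+7] := {0x4f,0x63,0x8c,0xd0,0x9f,0x2e,0x0f}
#2 dst[0x1b+8] := {0x4f,0x63,0x8c,0xd0,0x9f,0x2e,0x0f,0x8c}
#3 dst[0x14+2] := {0x9f,0x2e}
#4 dst[0x1b+4] := {0x4f,0x63,0x8c,0xd0}
#5 dst[0x0c+4] := {0xd0,0x9f,0x2e,0x0f}
query mem[0x07]=0xd0, mem[0x0d]=0x9f, mem[0x14]=0x9f

MEM[0x07,0x0d,0x14] = d0 9f 9f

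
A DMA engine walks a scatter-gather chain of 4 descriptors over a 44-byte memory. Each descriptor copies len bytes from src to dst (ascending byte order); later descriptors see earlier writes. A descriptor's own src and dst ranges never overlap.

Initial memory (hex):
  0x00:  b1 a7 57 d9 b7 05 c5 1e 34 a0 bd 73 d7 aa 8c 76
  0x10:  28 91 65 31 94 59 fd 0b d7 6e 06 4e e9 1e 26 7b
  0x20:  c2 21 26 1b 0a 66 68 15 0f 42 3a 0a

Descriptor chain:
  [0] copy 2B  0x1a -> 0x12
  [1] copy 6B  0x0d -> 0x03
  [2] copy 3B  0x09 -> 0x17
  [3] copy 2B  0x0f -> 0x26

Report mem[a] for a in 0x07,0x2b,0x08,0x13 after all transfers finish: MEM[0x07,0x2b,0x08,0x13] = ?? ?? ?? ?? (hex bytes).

#0 dst[0x12+2] := {0x06,0x4e}
#1 dst[0x03+6] := {0xaa,0x8c,0x76,0x28,0x91,0x06}
#2 dst[0x17+3] := {0xa0,0xbd,0x73}
#3 dst[0x26+2] := {0x76,0x28}
query mem[0x07]=0x91, mem[0x2b]=0x0a, mem[0x08]=0x06, mem[0x13]=0x4e

MEM[0x07,0x2b,0x08,0x13] = 91 0a 06 4e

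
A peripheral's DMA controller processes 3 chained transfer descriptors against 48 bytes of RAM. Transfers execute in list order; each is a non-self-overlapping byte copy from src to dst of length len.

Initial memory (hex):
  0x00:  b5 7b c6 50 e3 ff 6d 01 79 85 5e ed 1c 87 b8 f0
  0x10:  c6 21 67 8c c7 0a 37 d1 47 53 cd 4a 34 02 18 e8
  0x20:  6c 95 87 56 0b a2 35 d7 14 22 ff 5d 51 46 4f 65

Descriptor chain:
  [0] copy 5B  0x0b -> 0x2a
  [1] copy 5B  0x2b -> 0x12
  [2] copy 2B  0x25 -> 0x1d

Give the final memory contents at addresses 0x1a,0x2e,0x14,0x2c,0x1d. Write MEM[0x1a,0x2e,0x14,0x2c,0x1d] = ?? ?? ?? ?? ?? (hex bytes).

D0: mem[0x2a..0x2e] <- [ed 1c 87 b8 f0]
D1: mem[0x12..0x16] <- [1c 87 b8 f0 65]
D2: mem[0x1d..0x1e] <- [a2 35]
query mem[0x1a]=0xcd, mem[0x2e]=0xf0, mem[0x14]=0xb8, mem[0x2c]=0x87, mem[0x1d]=0xa2

MEM[0x1a,0x2e,0x14,0x2c,0x1d] = cd f0 b8 87 a2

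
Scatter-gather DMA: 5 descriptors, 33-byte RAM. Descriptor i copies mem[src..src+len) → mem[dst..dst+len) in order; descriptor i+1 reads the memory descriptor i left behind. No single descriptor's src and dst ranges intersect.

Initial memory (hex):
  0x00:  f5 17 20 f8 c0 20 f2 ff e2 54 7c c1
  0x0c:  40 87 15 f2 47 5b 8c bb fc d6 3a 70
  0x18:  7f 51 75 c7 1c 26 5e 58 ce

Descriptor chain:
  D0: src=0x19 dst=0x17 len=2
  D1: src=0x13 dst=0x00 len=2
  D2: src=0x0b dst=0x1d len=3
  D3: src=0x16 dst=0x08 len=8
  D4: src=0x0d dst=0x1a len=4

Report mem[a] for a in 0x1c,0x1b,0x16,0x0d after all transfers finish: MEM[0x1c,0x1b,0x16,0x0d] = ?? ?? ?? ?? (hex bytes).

#0 dst[0x17+2] := {0x51,0x75}
#1 dst[0x00+2] := {0xbb,0xfc}
#2 dst[0x1d+3] := {0xc1,0x40,0x87}
#3 dst[0x08+8] := {0x3a,0x51,0x75,0x51,0x75,0xc7,0x1c,0xc1}
#4 dst[0x1a+4] := {0xc7,0x1c,0xc1,0x47}
query mem[0x1c]=0xc1, mem[0x1b]=0x1c, mem[0x16]=0x3a, mem[0x0d]=0xc7

MEM[0x1c,0x1b,0x16,0x0d] = c1 1c 3a c7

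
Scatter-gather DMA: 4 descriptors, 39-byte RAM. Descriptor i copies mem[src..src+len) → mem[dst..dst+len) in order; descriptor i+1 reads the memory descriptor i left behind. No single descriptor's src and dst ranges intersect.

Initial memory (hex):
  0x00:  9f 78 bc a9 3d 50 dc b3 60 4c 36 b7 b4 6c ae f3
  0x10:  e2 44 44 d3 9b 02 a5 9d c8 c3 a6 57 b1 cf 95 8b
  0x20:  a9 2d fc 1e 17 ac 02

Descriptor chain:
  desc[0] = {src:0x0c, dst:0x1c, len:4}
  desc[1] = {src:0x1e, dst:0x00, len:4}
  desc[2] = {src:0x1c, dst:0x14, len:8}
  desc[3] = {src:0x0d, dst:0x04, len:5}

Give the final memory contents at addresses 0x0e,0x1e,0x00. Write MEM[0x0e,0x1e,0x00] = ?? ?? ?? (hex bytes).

MEM[0x0e,0x1e,0x00] = ae ae ae

[0] 0x0c->0x1c len=4 : b4 6c ae f3
[1] 0x1e->0x00 len=4 : ae f3 a9 2d
[2] 0x1c->0x14 len=8 : b4 6c ae f3 a9 2d fc 1e
[3] 0x0d->0x04 len=5 : 6c ae f3 e2 44
query mem[0x0e]=0xae, mem[0x1e]=0xae, mem[0x00]=0xae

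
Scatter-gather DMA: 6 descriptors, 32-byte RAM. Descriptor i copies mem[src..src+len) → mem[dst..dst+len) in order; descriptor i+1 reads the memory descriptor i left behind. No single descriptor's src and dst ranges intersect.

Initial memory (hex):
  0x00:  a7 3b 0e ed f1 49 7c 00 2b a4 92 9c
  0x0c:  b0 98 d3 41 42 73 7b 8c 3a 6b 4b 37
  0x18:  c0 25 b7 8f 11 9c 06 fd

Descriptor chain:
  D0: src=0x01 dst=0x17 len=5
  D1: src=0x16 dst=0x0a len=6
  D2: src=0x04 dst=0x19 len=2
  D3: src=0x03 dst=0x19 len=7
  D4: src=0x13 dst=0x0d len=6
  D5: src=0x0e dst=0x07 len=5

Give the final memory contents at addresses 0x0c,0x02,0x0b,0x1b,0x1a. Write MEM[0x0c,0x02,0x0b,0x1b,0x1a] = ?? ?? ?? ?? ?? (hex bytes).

MEM[0x0c,0x02,0x0b,0x1b,0x1a] = 0e 0e 0e 49 f1

D0: mem[0x17..0x1b] <- [3b 0e ed f1 49]
D1: mem[0x0a..0x0f] <- [4b 3b 0e ed f1 49]
D2: mem[0x19..0x1a] <- [f1 49]
D3: mem[0x19..0x1f] <- [ed f1 49 7c 00 2b a4]
D4: mem[0x0d..0x12] <- [8c 3a 6b 4b 3b 0e]
D5: mem[0x07..0x0b] <- [3a 6b 4b 3b 0e]
query mem[0x0c]=0x0e, mem[0x02]=0x0e, mem[0x0b]=0x0e, mem[0x1b]=0x49, mem[0x1a]=0xf1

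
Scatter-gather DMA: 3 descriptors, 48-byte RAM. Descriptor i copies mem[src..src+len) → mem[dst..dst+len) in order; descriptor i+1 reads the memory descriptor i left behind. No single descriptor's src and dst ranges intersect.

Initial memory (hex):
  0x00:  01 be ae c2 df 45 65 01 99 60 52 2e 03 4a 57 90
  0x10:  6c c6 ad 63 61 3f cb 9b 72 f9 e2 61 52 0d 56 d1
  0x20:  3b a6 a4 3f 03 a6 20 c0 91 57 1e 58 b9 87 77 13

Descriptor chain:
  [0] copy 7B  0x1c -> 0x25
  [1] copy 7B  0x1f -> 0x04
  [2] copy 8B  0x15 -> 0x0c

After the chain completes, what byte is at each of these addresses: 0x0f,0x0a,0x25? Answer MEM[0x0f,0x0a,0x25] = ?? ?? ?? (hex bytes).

MEM[0x0f,0x0a,0x25] = 72 52 52

  after D0: wrote 7B at 0x25 = 520d56d13ba6a4
  after D1: wrote 7B at 0x04 = d13ba6a43f0352
  after D2: wrote 8B at 0x0c = 3fcb9b72f9e26152
query mem[0x0f]=0x72, mem[0x0a]=0x52, mem[0x25]=0x52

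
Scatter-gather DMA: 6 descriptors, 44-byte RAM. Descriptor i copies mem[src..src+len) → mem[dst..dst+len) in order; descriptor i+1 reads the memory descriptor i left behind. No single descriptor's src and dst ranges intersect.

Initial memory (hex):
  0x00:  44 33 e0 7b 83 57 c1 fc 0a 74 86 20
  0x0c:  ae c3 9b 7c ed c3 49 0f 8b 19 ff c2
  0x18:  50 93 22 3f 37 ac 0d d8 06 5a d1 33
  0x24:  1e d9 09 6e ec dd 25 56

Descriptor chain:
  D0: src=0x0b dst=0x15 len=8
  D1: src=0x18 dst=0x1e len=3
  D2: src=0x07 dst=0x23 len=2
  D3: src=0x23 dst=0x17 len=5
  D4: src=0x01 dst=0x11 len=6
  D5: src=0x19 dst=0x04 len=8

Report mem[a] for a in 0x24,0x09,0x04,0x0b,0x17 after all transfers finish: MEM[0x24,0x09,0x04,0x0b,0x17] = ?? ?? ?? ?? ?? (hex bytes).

MEM[0x24,0x09,0x04,0x0b,0x17] = 0a 9b d9 ed fc

#0 dst[0x15+8] := {0x20,0xae,0xc3,0x9b,0x7c,0xed,0xc3,0x49}
#1 dst[0x1e+3] := {0x9b,0x7c,0xed}
#2 dst[0x23+2] := {0xfc,0x0a}
#3 dst[0x17+5] := {0xfc,0x0a,0xd9,0x09,0x6e}
#4 dst[0x11+6] := {0x33,0xe0,0x7b,0x83,0x57,0xc1}
#5 dst[0x04+8] := {0xd9,0x09,0x6e,0x49,0xac,0x9b,0x7c,0xed}
query mem[0x24]=0x0a, mem[0x09]=0x9b, mem[0x04]=0xd9, mem[0x0b]=0xed, mem[0x17]=0xfc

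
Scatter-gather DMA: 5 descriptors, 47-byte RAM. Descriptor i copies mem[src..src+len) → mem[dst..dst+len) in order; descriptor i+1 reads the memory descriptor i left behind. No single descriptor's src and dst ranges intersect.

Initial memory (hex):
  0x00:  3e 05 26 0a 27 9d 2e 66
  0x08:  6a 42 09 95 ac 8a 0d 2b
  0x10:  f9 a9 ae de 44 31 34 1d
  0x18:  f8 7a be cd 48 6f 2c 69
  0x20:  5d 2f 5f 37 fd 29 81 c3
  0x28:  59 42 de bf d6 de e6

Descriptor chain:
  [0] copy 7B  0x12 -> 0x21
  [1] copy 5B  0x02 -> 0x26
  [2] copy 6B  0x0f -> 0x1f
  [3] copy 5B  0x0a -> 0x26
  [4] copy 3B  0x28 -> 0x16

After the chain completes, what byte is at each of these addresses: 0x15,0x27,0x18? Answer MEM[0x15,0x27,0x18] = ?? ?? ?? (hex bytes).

MEM[0x15,0x27,0x18] = 31 95 0d

D0: mem[0x21..0x27] <- [ae de 44 31 34 1d f8]
D1: mem[0x26..0x2a] <- [26 0a 27 9d 2e]
D2: mem[0x1f..0x24] <- [2b f9 a9 ae de 44]
D3: mem[0x26..0x2a] <- [09 95 ac 8a 0d]
D4: mem[0x16..0x18] <- [ac 8a 0d]
query mem[0x15]=0x31, mem[0x27]=0x95, mem[0x18]=0x0d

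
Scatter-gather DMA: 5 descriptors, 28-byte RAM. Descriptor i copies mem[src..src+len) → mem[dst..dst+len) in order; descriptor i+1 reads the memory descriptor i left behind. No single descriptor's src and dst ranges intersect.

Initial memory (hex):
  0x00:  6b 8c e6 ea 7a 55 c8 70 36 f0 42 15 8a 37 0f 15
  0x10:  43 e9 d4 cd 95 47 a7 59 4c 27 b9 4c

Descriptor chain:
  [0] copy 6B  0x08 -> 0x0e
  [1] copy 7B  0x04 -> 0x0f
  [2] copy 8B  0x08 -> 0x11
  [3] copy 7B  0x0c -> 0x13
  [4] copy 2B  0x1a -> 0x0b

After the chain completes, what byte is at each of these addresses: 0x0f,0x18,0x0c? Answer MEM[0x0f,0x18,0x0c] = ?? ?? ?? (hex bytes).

D0: mem[0x0e..0x13] <- [36 f0 42 15 8a 37]
D1: mem[0x0f..0x15] <- [7a 55 c8 70 36 f0 42]
D2: mem[0x11..0x18] <- [36 f0 42 15 8a 37 36 7a]
D3: mem[0x13..0x19] <- [8a 37 36 7a 55 36 f0]
D4: mem[0x0b..0x0c] <- [b9 4c]
query mem[0x0f]=0x7a, mem[0x18]=0x36, mem[0x0c]=0x4c

MEM[0x0f,0x18,0x0c] = 7a 36 4c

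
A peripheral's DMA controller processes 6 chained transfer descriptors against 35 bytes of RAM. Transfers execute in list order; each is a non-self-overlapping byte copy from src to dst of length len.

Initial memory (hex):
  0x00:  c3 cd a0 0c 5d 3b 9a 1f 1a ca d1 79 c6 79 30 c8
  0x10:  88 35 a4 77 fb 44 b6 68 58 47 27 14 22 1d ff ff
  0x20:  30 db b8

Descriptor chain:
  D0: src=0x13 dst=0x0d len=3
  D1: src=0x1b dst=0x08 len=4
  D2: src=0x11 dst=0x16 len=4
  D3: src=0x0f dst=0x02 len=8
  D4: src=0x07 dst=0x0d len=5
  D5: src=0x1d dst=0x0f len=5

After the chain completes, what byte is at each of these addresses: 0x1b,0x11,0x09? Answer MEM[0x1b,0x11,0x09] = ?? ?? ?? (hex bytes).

MEM[0x1b,0x11,0x09] = 14 ff 35

  after D0: wrote 3B at 0x0d = 77fb44
  after D1: wrote 4B at 0x08 = 14221dff
  after D2: wrote 4B at 0x16 = 35a477fb
  after D3: wrote 8B at 0x02 = 448835a477fb4435
  after D4: wrote 5B at 0x0d = fb44351dff
  after D5: wrote 5B at 0x0f = 1dffff30db
query mem[0x1b]=0x14, mem[0x11]=0xff, mem[0x09]=0x35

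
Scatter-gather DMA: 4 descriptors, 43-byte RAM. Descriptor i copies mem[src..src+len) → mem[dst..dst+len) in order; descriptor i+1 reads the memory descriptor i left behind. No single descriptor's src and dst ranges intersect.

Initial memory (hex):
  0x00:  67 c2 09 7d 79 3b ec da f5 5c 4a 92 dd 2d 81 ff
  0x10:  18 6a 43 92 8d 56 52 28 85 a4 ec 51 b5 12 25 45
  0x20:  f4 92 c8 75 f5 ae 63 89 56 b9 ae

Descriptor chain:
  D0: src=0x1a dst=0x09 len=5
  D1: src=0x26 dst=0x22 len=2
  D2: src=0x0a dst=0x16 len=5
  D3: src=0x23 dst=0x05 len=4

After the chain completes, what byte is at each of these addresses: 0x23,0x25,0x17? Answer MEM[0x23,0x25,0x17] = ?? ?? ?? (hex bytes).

MEM[0x23,0x25,0x17] = 89 ae b5

[0] 0x1a->0x09 len=5 : ec 51 b5 12 25
[1] 0x26->0x22 len=2 : 63 89
[2] 0x0a->0x16 len=5 : 51 b5 12 25 81
[3] 0x23->0x05 len=4 : 89 f5 ae 63
query mem[0x23]=0x89, mem[0x25]=0xae, mem[0x17]=0xb5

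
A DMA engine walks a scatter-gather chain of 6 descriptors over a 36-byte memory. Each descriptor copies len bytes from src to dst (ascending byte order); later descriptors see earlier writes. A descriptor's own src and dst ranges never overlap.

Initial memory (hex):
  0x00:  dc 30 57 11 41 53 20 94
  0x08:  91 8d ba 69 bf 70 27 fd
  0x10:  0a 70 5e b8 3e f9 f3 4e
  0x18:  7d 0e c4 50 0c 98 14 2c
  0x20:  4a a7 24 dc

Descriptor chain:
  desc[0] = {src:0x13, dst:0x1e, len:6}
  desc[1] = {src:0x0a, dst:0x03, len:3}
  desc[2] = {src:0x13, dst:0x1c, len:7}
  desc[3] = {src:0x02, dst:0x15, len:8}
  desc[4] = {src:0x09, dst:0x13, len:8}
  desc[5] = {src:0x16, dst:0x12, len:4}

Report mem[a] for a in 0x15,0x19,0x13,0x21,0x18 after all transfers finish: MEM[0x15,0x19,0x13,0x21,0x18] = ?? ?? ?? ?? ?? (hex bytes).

MEM[0x15,0x19,0x13,0x21,0x18] = fd fd 70 7d 27

  after D0: wrote 6B at 0x1e = b83ef9f34e7d
  after D1: wrote 3B at 0x03 = ba69bf
  after D2: wrote 7B at 0x1c = b83ef9f34e7d0e
  after D3: wrote 8B at 0x15 = 57ba69bf2094918d
  after D4: wrote 8B at 0x13 = 8dba69bf7027fd0a
  after D5: wrote 4B at 0x12 = bf7027fd
query mem[0x15]=0xfd, mem[0x19]=0xfd, mem[0x13]=0x70, mem[0x21]=0x7d, mem[0x18]=0x27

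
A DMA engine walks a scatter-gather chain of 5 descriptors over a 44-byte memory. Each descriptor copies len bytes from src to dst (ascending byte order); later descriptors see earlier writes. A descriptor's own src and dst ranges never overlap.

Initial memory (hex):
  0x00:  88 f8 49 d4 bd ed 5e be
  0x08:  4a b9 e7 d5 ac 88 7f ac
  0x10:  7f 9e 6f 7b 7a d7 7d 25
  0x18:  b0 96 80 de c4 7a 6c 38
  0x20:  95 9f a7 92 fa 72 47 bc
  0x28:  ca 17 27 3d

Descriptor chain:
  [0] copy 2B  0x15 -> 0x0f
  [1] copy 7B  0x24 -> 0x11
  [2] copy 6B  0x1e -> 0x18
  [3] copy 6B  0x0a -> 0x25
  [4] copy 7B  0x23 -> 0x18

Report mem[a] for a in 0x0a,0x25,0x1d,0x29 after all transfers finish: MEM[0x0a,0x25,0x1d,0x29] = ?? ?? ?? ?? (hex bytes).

MEM[0x0a,0x25,0x1d,0x29] = e7 e7 88 7f

  after D0: wrote 2B at 0x0f = d77d
  after D1: wrote 7B at 0x11 = fa7247bcca1727
  after D2: wrote 6B at 0x18 = 6c38959fa792
  after D3: wrote 6B at 0x25 = e7d5ac887fd7
  after D4: wrote 7B at 0x18 = 92fae7d5ac887f
query mem[0x0a]=0xe7, mem[0x25]=0xe7, mem[0x1d]=0x88, mem[0x29]=0x7f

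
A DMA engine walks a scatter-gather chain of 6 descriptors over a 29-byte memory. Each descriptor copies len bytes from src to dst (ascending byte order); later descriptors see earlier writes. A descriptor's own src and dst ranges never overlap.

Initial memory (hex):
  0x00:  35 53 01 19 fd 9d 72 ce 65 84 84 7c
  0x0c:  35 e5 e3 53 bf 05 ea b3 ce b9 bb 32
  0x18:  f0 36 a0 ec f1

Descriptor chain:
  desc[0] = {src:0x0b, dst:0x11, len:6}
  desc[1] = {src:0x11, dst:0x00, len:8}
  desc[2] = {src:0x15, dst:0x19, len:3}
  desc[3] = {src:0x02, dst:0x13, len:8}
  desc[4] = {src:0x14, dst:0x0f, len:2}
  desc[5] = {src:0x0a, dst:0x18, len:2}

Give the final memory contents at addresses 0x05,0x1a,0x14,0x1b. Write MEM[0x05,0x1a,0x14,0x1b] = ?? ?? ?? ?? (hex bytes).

MEM[0x05,0x1a,0x14,0x1b] = bf 84 e3 32

  after D0: wrote 6B at 0x11 = 7c35e5e353bf
  after D1: wrote 8B at 0x00 = 7c35e5e353bf32f0
  after D2: wrote 3B at 0x19 = 53bf32
  after D3: wrote 8B at 0x13 = e5e353bf32f06584
  after D4: wrote 2B at 0x0f = e353
  after D5: wrote 2B at 0x18 = 847c
query mem[0x05]=0xbf, mem[0x1a]=0x84, mem[0x14]=0xe3, mem[0x1b]=0x32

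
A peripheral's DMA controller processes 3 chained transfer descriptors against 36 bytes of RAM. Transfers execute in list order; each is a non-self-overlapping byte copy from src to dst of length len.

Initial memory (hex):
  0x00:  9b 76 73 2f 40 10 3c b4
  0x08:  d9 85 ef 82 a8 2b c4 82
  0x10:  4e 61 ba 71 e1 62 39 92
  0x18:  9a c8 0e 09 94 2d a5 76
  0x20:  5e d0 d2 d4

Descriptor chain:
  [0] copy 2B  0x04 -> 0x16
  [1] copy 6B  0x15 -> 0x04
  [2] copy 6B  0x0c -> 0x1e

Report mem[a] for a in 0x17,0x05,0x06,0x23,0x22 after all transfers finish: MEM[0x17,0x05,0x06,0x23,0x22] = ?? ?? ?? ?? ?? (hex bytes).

MEM[0x17,0x05,0x06,0x23,0x22] = 10 40 10 61 4e

#0 dst[0x16+2] := {0x40,0x10}
#1 dst[0x04+6] := {0x62,0x40,0x10,0x9a,0xc8,0x0e}
#2 dst[0x1e+6] := {0xa8,0x2b,0xc4,0x82,0x4e,0x61}
query mem[0x17]=0x10, mem[0x05]=0x40, mem[0x06]=0x10, mem[0x23]=0x61, mem[0x22]=0x4e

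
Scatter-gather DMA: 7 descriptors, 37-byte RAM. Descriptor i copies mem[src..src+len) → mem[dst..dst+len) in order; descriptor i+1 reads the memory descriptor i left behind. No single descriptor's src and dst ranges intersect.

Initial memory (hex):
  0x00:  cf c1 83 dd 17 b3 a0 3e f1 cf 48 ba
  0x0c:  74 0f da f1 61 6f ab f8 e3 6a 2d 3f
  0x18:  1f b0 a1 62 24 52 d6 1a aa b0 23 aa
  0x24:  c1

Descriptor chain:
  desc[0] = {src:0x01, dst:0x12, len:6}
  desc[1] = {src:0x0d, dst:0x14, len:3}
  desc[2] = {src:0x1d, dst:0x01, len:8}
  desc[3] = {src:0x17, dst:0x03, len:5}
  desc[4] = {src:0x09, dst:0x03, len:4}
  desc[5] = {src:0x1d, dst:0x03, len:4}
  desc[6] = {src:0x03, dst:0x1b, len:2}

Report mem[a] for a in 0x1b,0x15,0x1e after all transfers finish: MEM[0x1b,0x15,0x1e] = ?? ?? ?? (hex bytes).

MEM[0x1b,0x15,0x1e] = 52 da d6

  after D0: wrote 6B at 0x12 = c183dd17b3a0
  after D1: wrote 3B at 0x14 = 0fdaf1
  after D2: wrote 8B at 0x01 = 52d61aaab023aac1
  after D3: wrote 5B at 0x03 = a01fb0a162
  after D4: wrote 4B at 0x03 = cf48ba74
  after D5: wrote 4B at 0x03 = 52d61aaa
  after D6: wrote 2B at 0x1b = 52d6
query mem[0x1b]=0x52, mem[0x15]=0xda, mem[0x1e]=0xd6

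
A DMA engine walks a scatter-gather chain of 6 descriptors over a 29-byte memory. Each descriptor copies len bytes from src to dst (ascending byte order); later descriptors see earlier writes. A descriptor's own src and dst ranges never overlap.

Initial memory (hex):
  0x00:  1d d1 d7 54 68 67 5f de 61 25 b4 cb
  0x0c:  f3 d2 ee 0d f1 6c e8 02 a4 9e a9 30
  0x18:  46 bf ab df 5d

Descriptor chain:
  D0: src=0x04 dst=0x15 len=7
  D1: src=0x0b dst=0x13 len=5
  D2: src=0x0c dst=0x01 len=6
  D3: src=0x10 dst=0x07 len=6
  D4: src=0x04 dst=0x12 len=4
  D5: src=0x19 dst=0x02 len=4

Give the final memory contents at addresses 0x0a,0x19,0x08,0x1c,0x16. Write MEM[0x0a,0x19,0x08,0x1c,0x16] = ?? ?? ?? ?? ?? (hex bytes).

  after D0: wrote 7B at 0x15 = 68675fde6125b4
  after D1: wrote 5B at 0x13 = cbf3d2ee0d
  after D2: wrote 6B at 0x01 = f3d2ee0df16c
  after D3: wrote 6B at 0x07 = f16ce8cbf3d2
  after D4: wrote 4B at 0x12 = 0df16cf1
  after D5: wrote 4B at 0x02 = 6125b45d
query mem[0x0a]=0xcb, mem[0x19]=0x61, mem[0x08]=0x6c, mem[0x1c]=0x5d, mem[0x16]=0xee

MEM[0x0a,0x19,0x08,0x1c,0x16] = cb 61 6c 5d ee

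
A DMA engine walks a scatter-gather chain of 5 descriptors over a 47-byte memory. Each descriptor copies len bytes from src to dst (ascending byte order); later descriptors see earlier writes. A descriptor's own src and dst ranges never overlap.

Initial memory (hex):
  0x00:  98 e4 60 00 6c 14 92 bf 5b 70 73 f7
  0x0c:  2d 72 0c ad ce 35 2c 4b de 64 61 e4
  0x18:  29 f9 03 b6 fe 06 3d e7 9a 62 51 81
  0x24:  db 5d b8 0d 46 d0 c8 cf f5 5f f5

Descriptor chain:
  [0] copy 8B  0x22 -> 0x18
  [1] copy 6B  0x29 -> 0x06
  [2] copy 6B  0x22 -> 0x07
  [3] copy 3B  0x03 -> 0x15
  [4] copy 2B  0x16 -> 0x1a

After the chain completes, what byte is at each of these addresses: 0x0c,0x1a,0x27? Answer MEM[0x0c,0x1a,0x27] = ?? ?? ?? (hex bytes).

[0] 0x22->0x18 len=8 : 51 81 db 5d b8 0d 46 d0
[1] 0x29->0x06 len=6 : d0 c8 cf f5 5f f5
[2] 0x22->0x07 len=6 : 51 81 db 5d b8 0d
[3] 0x03->0x15 len=3 : 00 6c 14
[4] 0x16->0x1a len=2 : 6c 14
query mem[0x0c]=0x0d, mem[0x1a]=0x6c, mem[0x27]=0x0d

MEM[0x0c,0x1a,0x27] = 0d 6c 0d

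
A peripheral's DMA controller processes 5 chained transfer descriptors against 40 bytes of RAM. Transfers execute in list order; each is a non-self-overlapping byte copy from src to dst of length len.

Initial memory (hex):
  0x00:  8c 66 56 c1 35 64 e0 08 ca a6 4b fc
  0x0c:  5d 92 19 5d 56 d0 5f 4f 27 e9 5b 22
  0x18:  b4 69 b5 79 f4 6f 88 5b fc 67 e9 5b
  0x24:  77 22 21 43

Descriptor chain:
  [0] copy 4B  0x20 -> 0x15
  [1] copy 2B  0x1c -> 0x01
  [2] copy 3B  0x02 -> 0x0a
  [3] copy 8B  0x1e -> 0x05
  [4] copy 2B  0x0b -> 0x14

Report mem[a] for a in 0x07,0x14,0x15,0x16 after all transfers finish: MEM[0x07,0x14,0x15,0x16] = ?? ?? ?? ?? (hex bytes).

  after D0: wrote 4B at 0x15 = fc67e95b
  after D1: wrote 2B at 0x01 = f46f
  after D2: wrote 3B at 0x0a = 6fc135
  after D3: wrote 8B at 0x05 = 885bfc67e95b7722
  after D4: wrote 2B at 0x14 = 7722
query mem[0x07]=0xfc, mem[0x14]=0x77, mem[0x15]=0x22, mem[0x16]=0x67

MEM[0x07,0x14,0x15,0x16] = fc 77 22 67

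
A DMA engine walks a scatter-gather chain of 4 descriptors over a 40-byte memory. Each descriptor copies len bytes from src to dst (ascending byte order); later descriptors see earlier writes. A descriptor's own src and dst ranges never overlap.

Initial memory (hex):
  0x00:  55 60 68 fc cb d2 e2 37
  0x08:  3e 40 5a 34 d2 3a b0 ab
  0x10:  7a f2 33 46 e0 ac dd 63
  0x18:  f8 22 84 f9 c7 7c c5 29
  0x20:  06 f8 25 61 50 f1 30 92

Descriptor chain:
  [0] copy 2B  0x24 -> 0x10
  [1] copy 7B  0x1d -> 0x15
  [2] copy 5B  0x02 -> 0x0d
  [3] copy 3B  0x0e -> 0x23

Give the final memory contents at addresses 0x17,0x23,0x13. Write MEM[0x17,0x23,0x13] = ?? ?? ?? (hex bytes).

MEM[0x17,0x23,0x13] = 29 fc 46

[0] 0x24->0x10 len=2 : 50 f1
[1] 0x1d->0x15 len=7 : 7c c5 29 06 f8 25 61
[2] 0x02->0x0d len=5 : 68 fc cb d2 e2
[3] 0x0e->0x23 len=3 : fc cb d2
query mem[0x17]=0x29, mem[0x23]=0xfc, mem[0x13]=0x46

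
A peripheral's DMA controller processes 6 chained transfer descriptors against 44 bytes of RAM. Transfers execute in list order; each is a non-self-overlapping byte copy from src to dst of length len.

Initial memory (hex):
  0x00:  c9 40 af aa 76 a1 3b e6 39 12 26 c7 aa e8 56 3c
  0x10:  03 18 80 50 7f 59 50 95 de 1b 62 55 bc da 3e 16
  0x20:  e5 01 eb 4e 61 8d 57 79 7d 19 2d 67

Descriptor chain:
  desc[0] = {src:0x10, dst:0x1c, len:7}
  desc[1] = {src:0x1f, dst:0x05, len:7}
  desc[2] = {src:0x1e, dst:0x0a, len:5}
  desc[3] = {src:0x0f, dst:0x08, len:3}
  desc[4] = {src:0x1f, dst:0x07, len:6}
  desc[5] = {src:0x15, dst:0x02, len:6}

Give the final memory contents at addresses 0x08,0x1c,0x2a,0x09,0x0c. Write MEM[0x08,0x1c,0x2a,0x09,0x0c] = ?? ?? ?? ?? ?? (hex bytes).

MEM[0x08,0x1c,0x2a,0x09,0x0c] = 7f 03 2d 59 61

#0 dst[0x1c+7] := {0x03,0x18,0x80,0x50,0x7f,0x59,0x50}
#1 dst[0x05+7] := {0x50,0x7f,0x59,0x50,0x4e,0x61,0x8d}
#2 dst[0x0a+5] := {0x80,0x50,0x7f,0x59,0x50}
#3 dst[0x08+3] := {0x3c,0x03,0x18}
#4 dst[0x07+6] := {0x50,0x7f,0x59,0x50,0x4e,0x61}
#5 dst[0x02+6] := {0x59,0x50,0x95,0xde,0x1b,0x62}
query mem[0x08]=0x7f, mem[0x1c]=0x03, mem[0x2a]=0x2d, mem[0x09]=0x59, mem[0x0c]=0x61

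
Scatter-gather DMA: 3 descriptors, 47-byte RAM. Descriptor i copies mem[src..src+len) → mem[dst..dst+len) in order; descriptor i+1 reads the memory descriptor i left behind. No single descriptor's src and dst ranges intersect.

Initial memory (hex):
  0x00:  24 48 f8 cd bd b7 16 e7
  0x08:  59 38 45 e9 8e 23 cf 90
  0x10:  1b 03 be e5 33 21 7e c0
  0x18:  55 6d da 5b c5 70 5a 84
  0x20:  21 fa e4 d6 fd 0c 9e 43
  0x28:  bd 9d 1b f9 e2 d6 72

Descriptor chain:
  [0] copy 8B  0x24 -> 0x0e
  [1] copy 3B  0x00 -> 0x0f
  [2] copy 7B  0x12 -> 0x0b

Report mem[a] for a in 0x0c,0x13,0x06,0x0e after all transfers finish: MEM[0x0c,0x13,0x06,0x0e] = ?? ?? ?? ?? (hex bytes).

MEM[0x0c,0x13,0x06,0x0e] = 9d 9d 16 f9

[0] 0x24->0x0e len=8 : fd 0c 9e 43 bd 9d 1b f9
[1] 0x00->0x0f len=3 : 24 48 f8
[2] 0x12->0x0b len=7 : bd 9d 1b f9 7e c0 55
query mem[0x0c]=0x9d, mem[0x13]=0x9d, mem[0x06]=0x16, mem[0x0e]=0xf9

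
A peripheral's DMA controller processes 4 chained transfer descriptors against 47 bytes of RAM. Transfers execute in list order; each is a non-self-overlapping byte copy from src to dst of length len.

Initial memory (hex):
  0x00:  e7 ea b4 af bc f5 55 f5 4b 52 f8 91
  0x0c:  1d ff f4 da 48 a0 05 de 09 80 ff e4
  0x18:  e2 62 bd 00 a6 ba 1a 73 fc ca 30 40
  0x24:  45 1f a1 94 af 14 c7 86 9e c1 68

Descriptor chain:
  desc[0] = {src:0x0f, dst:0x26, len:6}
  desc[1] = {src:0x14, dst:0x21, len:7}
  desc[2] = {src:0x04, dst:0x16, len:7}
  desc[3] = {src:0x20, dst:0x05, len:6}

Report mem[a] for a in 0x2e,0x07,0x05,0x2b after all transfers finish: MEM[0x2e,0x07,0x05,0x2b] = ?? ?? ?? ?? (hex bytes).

[0] 0x0f->0x26 len=6 : da 48 a0 05 de 09
[1] 0x14->0x21 len=7 : 09 80 ff e4 e2 62 bd
[2] 0x04->0x16 len=7 : bc f5 55 f5 4b 52 f8
[3] 0x20->0x05 len=6 : fc 09 80 ff e4 e2
query mem[0x2e]=0x68, mem[0x07]=0x80, mem[0x05]=0xfc, mem[0x2b]=0x09

MEM[0x2e,0x07,0x05,0x2b] = 68 80 fc 09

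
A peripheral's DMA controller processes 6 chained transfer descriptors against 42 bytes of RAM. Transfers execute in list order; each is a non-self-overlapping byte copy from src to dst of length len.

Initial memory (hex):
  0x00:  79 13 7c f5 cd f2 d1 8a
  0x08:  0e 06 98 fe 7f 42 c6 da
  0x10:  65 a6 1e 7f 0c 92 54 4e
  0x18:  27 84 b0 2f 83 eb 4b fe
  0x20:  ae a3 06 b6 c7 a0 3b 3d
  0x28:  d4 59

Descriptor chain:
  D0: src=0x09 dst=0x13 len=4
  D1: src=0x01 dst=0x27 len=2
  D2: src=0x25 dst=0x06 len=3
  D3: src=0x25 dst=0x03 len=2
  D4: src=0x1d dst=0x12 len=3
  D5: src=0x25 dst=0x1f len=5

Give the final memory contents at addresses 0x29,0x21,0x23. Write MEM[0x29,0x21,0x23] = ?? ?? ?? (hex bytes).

MEM[0x29,0x21,0x23] = 59 13 59

  after D0: wrote 4B at 0x13 = 0698fe7f
  after D1: wrote 2B at 0x27 = 137c
  after D2: wrote 3B at 0x06 = a03b13
  after D3: wrote 2B at 0x03 = a03b
  after D4: wrote 3B at 0x12 = eb4bfe
  after D5: wrote 5B at 0x1f = a03b137c59
query mem[0x29]=0x59, mem[0x21]=0x13, mem[0x23]=0x59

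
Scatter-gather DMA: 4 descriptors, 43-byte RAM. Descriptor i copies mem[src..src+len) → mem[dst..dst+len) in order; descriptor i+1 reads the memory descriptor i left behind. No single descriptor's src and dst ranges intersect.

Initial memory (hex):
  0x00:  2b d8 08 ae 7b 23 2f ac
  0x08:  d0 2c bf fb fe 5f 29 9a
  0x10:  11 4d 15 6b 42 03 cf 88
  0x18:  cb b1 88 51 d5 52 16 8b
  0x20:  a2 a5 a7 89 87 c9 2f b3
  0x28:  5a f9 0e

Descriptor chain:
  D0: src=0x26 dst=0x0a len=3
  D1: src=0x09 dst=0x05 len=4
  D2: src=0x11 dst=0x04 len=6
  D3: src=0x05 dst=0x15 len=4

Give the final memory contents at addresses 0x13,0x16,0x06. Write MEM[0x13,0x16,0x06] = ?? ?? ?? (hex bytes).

  after D0: wrote 3B at 0x0a = 2fb35a
  after D1: wrote 4B at 0x05 = 2c2fb35a
  after D2: wrote 6B at 0x04 = 4d156b4203cf
  after D3: wrote 4B at 0x15 = 156b4203
query mem[0x13]=0x6b, mem[0x16]=0x6b, mem[0x06]=0x6b

MEM[0x13,0x16,0x06] = 6b 6b 6b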